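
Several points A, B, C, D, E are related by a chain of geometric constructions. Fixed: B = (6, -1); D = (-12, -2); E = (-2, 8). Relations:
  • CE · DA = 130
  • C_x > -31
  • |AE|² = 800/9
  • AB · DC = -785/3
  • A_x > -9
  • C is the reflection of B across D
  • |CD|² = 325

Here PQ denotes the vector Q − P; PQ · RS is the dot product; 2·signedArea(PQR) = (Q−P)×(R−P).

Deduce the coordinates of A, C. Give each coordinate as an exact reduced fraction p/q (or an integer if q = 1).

A = (-26/3, 4/3)
C = (-30, -3)

1. C_x = -30  [C is the reflection of B across D]
2. C_y = -3  [C is the reflection of B across D]
   → C = (-30, -3)
3. A_x = -26/3  [AB · DC = -785/3 ∩ CE · DA = 130]
4. A_y = 4/3  [AB · DC = -785/3 ∩ CE · DA = 130]
   → A = (-26/3, 4/3)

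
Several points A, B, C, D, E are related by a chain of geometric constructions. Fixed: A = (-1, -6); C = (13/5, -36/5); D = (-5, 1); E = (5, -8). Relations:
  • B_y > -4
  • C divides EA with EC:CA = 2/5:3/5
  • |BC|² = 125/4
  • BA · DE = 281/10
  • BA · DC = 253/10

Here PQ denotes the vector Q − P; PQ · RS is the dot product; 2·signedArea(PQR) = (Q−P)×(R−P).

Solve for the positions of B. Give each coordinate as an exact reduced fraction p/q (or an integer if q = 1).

1. B_x = -6/5  [BA · DC = 253/10 ∩ BA · DE = 281/10]
2. B_y = -31/10  [BA · DC = 253/10 ∩ BA · DE = 281/10]
   → B = (-6/5, -31/10)

B = (-6/5, -31/10)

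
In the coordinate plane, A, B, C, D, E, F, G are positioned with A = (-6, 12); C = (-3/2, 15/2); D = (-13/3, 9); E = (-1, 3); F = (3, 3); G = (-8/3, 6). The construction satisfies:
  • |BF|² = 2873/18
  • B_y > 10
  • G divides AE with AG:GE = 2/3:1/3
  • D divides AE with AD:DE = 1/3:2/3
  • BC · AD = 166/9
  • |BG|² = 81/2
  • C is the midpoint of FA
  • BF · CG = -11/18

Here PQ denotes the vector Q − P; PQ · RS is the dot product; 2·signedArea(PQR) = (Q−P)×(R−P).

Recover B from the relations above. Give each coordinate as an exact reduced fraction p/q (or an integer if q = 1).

B = (-43/6, 21/2)

1. B_x = -43/6  [BF · CG = -11/18 ∩ BC · AD = 166/9]
2. B_y = 21/2  [BF · CG = -11/18 ∩ BC · AD = 166/9]
   → B = (-43/6, 21/2)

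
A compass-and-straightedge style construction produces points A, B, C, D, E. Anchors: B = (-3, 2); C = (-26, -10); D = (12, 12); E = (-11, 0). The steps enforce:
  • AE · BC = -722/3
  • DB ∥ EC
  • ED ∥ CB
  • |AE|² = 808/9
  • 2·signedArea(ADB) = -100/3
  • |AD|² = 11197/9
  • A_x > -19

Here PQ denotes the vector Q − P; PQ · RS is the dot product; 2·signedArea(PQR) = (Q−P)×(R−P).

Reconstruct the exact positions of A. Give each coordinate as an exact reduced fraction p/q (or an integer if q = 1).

1. A_x = -55/3  [AE · BC = -722/3 ∩ 2·signedArea(ADB) = -100/3]
2. A_y = -6  [AE · BC = -722/3 ∩ 2·signedArea(ADB) = -100/3]
   → A = (-55/3, -6)

A = (-55/3, -6)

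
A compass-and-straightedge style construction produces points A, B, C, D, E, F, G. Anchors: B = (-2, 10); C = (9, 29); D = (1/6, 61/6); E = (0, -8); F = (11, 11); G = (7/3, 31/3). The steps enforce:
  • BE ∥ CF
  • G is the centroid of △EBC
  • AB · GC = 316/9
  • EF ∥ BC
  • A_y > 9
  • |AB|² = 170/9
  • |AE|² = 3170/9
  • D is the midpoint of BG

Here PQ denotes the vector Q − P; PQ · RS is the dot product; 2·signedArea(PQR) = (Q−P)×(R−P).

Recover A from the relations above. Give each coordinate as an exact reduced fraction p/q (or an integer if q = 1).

A = (-19/3, 29/3)

1. A_x = -19/3  [line -20/3·x + -56/3·y + 1244/9 = 0 ∩ |AB|² = 170/9]
2. A_y = 29/3  [line -20/3·x + -56/3·y + 1244/9 = 0 ∩ |AB|² = 170/9]
   → A = (-19/3, 29/3)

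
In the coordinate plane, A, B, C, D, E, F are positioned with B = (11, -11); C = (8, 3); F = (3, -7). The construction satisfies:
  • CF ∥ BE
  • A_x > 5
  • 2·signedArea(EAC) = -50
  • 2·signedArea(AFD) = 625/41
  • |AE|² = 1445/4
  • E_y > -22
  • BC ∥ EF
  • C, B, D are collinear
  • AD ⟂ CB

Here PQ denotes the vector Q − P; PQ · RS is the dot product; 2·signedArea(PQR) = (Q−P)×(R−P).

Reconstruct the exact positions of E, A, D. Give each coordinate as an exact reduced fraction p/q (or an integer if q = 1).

A = (11/2, -2)
D = (731/82, -52/41)
E = (6, -21)

1. E_x = 6  [BC ∥ EF ∩ CF ∥ BE]
2. E_y = -21  [BC ∥ EF ∩ CF ∥ BE]
   → E = (6, -21)
3. A_x = 11/2  [line 24·x + -2·y + -136 = 0 ∩ |AE|² = 1445/4]
4. A_y = -2  [line 24·x + -2·y + -136 = 0 ∩ |AE|² = 1445/4]
   → A = (11/2, -2)
5. D_x = 731/82  [2·signedArea(AFD) = 625/41 ∩ C, B, D are collinear]
6. D_y = -52/41  [2·signedArea(AFD) = 625/41 ∩ C, B, D are collinear]
   → D = (731/82, -52/41)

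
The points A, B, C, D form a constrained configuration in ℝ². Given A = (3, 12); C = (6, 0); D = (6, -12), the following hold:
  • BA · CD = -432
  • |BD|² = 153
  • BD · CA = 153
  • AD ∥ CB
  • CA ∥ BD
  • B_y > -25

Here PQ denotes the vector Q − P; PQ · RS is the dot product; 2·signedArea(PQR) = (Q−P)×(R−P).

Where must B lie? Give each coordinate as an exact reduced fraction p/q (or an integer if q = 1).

1. B_x = 9  [CA ∥ BD ∩ AD ∥ CB]
2. B_y = -24  [CA ∥ BD ∩ AD ∥ CB]
   → B = (9, -24)

B = (9, -24)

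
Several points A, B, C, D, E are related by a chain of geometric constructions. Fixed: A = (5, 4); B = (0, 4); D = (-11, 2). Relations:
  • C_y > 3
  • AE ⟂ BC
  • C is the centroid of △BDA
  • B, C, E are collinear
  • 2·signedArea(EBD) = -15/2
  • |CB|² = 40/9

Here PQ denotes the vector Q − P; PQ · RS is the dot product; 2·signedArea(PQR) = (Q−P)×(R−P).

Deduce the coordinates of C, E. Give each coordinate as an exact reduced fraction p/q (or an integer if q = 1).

1. C_x = -2  [C is the centroid of △BDA]
2. C_y = 10/3  [C is the centroid of △BDA]
   → C = (-2, 10/3)
3. E_x = 9/2  [B, C, E are collinear ∩ AE ⟂ BC]
4. E_y = 11/2  [B, C, E are collinear ∩ AE ⟂ BC]
   → E = (9/2, 11/2)

C = (-2, 10/3)
E = (9/2, 11/2)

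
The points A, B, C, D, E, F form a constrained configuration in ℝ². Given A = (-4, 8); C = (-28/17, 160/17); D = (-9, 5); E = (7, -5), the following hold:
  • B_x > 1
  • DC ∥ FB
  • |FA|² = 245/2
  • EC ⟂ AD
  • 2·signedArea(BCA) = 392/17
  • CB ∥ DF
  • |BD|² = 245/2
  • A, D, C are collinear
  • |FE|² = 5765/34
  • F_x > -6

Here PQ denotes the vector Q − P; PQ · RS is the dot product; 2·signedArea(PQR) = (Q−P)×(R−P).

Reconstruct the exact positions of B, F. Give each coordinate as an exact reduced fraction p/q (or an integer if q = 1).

B = (3/2, 3/2)
F = (-199/34, -99/34)

1. B_x = 3/2  [line 24/17·x + -40/17·y + 24/17 = 0 ∩ |BD|² = 245/2]
2. B_y = 3/2  [line 24/17·x + -40/17·y + 24/17 = 0 ∩ |BD|² = 245/2]
   → B = (3/2, 3/2)
3. F_x = -199/34  [DC ∥ FB ∩ CB ∥ DF]
4. F_y = -99/34  [DC ∥ FB ∩ CB ∥ DF]
   → F = (-199/34, -99/34)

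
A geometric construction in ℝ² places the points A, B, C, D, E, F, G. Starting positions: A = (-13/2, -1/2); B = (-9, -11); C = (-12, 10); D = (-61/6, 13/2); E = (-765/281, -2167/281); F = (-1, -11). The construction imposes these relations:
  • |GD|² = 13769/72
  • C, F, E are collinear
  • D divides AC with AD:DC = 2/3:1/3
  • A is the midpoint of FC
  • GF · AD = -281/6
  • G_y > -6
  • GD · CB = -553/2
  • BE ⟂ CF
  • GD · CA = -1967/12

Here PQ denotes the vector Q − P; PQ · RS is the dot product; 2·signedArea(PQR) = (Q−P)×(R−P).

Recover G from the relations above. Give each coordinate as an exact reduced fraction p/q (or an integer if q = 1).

1. G_x = -15/4  [GF · AD = -281/6 ∩ GD · CB = -553/2]
2. G_y = -23/4  [GF · AD = -281/6 ∩ GD · CB = -553/2]
   → G = (-15/4, -23/4)

G = (-15/4, -23/4)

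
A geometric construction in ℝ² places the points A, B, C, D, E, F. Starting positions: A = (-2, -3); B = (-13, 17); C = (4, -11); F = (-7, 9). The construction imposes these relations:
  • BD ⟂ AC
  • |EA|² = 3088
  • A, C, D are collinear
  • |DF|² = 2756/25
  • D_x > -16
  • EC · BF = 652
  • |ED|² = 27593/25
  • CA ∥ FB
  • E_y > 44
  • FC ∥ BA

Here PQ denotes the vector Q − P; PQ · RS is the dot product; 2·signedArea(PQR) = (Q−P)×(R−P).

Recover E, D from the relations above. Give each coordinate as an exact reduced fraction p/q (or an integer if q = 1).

1. E_x = -30  [line -6·x + 8·y + -540 = 0 ∩ |EA|² = 3088]
2. E_y = 45  [line -6·x + 8·y + -540 = 0 ∩ |EA|² = 3088]
   → E = (-30, 45)
3. D_x = -389/25  [A, C, D are collinear ∩ BD ⟂ AC]
4. D_y = 377/25  [A, C, D are collinear ∩ BD ⟂ AC]
   → D = (-389/25, 377/25)

D = (-389/25, 377/25)
E = (-30, 45)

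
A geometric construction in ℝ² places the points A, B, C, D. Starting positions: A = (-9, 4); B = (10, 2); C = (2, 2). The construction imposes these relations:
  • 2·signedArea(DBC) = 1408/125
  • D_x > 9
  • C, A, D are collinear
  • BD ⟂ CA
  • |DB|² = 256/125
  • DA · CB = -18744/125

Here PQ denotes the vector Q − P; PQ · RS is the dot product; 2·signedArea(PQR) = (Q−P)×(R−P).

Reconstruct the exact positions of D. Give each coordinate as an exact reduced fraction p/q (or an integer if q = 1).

1. D_x = 1218/125  [C, A, D are collinear ∩ BD ⟂ CA]
2. D_y = 74/125  [C, A, D are collinear ∩ BD ⟂ CA]
   → D = (1218/125, 74/125)

D = (1218/125, 74/125)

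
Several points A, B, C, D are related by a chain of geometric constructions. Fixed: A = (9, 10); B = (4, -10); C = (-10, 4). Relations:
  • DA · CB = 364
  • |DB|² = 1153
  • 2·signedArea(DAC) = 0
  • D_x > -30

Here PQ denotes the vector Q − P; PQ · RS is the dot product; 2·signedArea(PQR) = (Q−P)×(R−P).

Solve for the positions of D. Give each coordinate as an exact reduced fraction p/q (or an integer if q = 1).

D = (-29, -2)

1. D_x = -29  [2·signedArea(DAC) = 0 ∩ DA · CB = 364]
2. D_y = -2  [2·signedArea(DAC) = 0 ∩ DA · CB = 364]
   → D = (-29, -2)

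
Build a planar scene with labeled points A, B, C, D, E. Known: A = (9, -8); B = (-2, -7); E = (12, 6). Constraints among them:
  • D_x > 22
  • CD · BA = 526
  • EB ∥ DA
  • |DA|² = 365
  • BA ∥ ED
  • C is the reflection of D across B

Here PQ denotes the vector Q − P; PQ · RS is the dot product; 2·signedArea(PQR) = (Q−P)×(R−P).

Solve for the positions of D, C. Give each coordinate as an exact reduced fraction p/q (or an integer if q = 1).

1. D_x = 23  [EB ∥ DA ∩ BA ∥ ED]
2. D_y = 5  [EB ∥ DA ∩ BA ∥ ED]
   → D = (23, 5)
3. C_x = -27  [C is the reflection of D across B]
4. C_y = -19  [C is the reflection of D across B]
   → C = (-27, -19)

C = (-27, -19)
D = (23, 5)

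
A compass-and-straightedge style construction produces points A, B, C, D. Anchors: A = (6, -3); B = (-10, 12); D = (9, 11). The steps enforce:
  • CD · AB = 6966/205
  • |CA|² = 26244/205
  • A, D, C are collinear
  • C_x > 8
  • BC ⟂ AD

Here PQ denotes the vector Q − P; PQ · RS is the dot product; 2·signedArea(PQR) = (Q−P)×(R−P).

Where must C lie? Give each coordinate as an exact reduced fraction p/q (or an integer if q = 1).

1. C_x = 1716/205  [A, D, C are collinear ∩ BC ⟂ AD]
2. C_y = 1653/205  [A, D, C are collinear ∩ BC ⟂ AD]
   → C = (1716/205, 1653/205)

C = (1716/205, 1653/205)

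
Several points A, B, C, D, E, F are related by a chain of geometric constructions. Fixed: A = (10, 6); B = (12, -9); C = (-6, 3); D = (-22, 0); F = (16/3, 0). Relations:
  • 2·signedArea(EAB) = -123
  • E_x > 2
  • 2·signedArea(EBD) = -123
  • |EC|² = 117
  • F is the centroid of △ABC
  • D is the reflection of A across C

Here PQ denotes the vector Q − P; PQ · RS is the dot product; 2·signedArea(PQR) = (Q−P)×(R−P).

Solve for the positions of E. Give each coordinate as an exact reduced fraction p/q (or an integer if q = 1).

1. E_x = 3  [2·signedArea(EAB) = -123 ∩ 2·signedArea(EBD) = -123]
2. E_y = -3  [2·signedArea(EAB) = -123 ∩ 2·signedArea(EBD) = -123]
   → E = (3, -3)

E = (3, -3)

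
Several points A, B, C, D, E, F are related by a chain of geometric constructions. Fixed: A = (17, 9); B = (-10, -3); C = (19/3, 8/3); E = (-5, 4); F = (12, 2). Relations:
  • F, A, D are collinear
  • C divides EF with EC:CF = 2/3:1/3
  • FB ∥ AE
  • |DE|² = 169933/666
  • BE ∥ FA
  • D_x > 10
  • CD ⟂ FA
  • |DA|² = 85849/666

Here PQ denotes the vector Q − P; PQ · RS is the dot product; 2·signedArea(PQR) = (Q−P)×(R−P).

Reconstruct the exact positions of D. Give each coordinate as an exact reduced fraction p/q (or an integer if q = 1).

D = (2309/222, -53/222)

1. D_x = 2309/222  [F, A, D are collinear ∩ CD ⟂ FA]
2. D_y = -53/222  [F, A, D are collinear ∩ CD ⟂ FA]
   → D = (2309/222, -53/222)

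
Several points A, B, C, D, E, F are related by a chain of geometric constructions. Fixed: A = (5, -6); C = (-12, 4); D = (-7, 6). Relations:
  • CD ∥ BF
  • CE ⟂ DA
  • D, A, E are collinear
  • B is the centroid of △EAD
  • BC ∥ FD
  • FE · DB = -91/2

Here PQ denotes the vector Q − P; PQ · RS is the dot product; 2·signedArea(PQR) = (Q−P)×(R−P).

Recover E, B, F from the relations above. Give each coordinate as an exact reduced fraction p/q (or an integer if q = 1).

1. E_x = -17/2  [D, A, E are collinear ∩ CE ⟂ DA]
2. E_y = 15/2  [D, A, E are collinear ∩ CE ⟂ DA]
   → E = (-17/2, 15/2)
3. B_x = -7/2  [B is the centroid of △EAD]
4. B_y = 5/2  [B is the centroid of △EAD]
   → B = (-7/2, 5/2)
5. F_x = 3/2  [BC ∥ FD ∩ CD ∥ BF]
6. F_y = 9/2  [BC ∥ FD ∩ CD ∥ BF]
   → F = (3/2, 9/2)

B = (-7/2, 5/2)
E = (-17/2, 15/2)
F = (3/2, 9/2)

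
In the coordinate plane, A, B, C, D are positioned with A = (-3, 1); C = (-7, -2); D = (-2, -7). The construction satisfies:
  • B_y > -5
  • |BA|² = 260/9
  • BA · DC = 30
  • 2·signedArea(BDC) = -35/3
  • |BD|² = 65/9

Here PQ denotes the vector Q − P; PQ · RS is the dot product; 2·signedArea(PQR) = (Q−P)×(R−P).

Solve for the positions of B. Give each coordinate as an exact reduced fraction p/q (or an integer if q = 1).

1. B_x = -7/3  [2·signedArea(BDC) = -35/3 ∩ BA · DC = 30]
2. B_y = -13/3  [2·signedArea(BDC) = -35/3 ∩ BA · DC = 30]
   → B = (-7/3, -13/3)

B = (-7/3, -13/3)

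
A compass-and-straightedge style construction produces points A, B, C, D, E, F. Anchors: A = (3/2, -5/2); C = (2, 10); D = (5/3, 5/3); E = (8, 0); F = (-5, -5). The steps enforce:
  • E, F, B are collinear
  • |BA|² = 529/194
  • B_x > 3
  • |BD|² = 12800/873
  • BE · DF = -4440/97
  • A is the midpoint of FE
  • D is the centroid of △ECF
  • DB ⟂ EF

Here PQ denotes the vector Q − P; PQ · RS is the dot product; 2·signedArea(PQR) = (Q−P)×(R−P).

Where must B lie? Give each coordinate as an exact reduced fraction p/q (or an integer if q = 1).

1. B_x = 295/97  [E, F, B are collinear ∩ DB ⟂ EF]
2. B_y = -185/97  [E, F, B are collinear ∩ DB ⟂ EF]
   → B = (295/97, -185/97)

B = (295/97, -185/97)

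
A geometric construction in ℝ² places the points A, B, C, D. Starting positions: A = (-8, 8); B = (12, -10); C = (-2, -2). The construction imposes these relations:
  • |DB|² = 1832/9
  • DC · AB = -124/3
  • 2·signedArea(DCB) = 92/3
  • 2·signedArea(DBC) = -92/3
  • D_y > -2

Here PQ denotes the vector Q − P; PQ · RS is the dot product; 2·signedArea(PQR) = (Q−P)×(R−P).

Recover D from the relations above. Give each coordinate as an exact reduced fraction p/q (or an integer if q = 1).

D = (2/3, -4/3)

1. D_x = 2/3  [2·signedArea(DBC) = -92/3 ∩ DC · AB = -124/3]
2. D_y = -4/3  [2·signedArea(DBC) = -92/3 ∩ DC · AB = -124/3]
   → D = (2/3, -4/3)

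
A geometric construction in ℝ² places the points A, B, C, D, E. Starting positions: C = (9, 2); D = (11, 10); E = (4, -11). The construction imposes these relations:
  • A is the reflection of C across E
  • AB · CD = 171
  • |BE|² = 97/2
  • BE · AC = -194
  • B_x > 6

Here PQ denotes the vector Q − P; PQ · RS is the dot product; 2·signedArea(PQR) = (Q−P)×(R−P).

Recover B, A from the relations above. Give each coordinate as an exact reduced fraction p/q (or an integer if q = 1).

A = (-1, -24)
B = (13/2, -9/2)

1. A_x = -1  [A is the reflection of C across E]
2. A_y = -24  [A is the reflection of C across E]
   → A = (-1, -24)
3. B_x = 13/2  [BE · AC = -194 ∩ AB · CD = 171]
4. B_y = -9/2  [BE · AC = -194 ∩ AB · CD = 171]
   → B = (13/2, -9/2)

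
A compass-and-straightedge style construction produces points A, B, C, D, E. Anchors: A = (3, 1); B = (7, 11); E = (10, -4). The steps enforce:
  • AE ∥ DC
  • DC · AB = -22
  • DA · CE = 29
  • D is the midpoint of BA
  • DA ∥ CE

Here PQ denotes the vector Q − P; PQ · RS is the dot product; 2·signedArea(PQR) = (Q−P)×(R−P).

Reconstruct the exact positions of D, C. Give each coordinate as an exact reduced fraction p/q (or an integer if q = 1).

1. D_x = 5  [D is the midpoint of BA]
2. D_y = 6  [D is the midpoint of BA]
   → D = (5, 6)
3. C_x = 12  [DA ∥ CE ∩ AE ∥ DC]
4. C_y = 1  [DA ∥ CE ∩ AE ∥ DC]
   → C = (12, 1)

C = (12, 1)
D = (5, 6)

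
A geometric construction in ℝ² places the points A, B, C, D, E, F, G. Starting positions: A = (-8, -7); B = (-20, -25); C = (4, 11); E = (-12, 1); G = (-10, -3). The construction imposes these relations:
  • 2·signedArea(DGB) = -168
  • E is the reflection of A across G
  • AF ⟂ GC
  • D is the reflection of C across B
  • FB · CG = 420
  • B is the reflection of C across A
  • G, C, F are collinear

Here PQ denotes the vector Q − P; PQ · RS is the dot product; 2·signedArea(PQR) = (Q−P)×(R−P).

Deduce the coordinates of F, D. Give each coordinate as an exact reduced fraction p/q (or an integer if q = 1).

1. F_x = -11  [G, C, F are collinear ∩ AF ⟂ GC]
2. F_y = -4  [G, C, F are collinear ∩ AF ⟂ GC]
   → F = (-11, -4)
3. D_x = -44  [D is the reflection of C across B]
4. D_y = -61  [D is the reflection of C across B]
   → D = (-44, -61)

D = (-44, -61)
F = (-11, -4)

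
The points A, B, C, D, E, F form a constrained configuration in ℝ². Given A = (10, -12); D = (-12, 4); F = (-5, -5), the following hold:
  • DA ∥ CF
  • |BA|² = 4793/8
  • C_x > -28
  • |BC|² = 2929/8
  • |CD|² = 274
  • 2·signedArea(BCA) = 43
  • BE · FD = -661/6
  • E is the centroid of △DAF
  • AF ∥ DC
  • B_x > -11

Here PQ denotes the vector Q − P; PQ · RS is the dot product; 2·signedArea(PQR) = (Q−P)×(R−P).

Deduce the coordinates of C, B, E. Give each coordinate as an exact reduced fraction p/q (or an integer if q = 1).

B = (-41/4, 7/4)
C = (-27, 11)
E = (-7/3, -13/3)

1. C_x = -27  [DA ∥ CF ∩ AF ∥ DC]
2. C_y = 11  [DA ∥ CF ∩ AF ∥ DC]
   → C = (-27, 11)
3. B_x = -41/4  [line 23·x + 37·y + 171 = 0 ∩ |BC|² = 2929/8]
4. B_y = 7/4  [line 23·x + 37·y + 171 = 0 ∩ |BC|² = 2929/8]
   → B = (-41/4, 7/4)
5. E_x = -7/3  [BE · FD = -661/6 ∩ E is the centroid of △DAF]
6. E_y = -13/3  [BE · FD = -661/6 ∩ E is the centroid of △DAF]
   → E = (-7/3, -13/3)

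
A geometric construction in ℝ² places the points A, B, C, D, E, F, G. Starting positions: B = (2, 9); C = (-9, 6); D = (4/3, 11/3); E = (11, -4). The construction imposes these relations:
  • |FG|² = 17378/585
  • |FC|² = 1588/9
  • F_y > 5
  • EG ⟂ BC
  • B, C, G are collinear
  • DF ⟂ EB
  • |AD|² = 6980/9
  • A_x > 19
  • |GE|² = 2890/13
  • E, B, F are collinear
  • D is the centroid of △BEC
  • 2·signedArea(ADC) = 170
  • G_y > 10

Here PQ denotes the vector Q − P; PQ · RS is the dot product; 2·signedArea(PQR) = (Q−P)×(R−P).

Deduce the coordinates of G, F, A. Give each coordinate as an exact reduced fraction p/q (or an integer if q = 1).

1. G_x = 92/13  [B, C, G are collinear ∩ EG ⟂ BC]
2. G_y = 135/13  [B, C, G are collinear ∩ EG ⟂ BC]
   → G = (92/13, 135/13)
3. F_x = 107/25  [E, B, F are collinear ∩ DF ⟂ EB]
4. F_y = 428/75  [E, B, F are collinear ∩ DF ⟂ EB]
   → F = (107/25, 428/75)
5. A_x = 20  [line -7/3·x + -31/3·y + -129 = 0 ∩ |AD|² = 6980/9]
6. A_y = -17  [line -7/3·x + -31/3·y + -129 = 0 ∩ |AD|² = 6980/9]
   → A = (20, -17)

A = (20, -17)
F = (107/25, 428/75)
G = (92/13, 135/13)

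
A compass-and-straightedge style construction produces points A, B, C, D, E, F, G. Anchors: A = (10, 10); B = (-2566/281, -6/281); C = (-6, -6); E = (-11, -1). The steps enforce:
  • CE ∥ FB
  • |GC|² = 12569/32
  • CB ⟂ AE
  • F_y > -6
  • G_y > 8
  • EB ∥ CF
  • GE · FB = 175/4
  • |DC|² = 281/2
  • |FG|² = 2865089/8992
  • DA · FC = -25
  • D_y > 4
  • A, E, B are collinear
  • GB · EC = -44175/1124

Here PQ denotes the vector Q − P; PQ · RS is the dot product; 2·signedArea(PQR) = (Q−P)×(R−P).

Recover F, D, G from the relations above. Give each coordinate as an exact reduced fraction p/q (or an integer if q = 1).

D = (-1/2, 9/2)
F = (-1161/281, -1411/281)
G = (59/8, 69/8)

1. F_x = -1161/281  [CE ∥ FB ∩ EB ∥ CF]
2. F_y = -1411/281  [CE ∥ FB ∩ EB ∥ CF]
   → F = (-1161/281, -1411/281)
3. D_x = -1/2  [line 525/281·x + 275/281·y + -975/281 = 0 ∩ |DC|² = 281/2]
4. D_y = 9/2  [line 525/281·x + 275/281·y + -975/281 = 0 ∩ |DC|² = 281/2]
   → D = (-1/2, 9/2)
5. G_x = 59/8  [line 5·x + -5·y + 25/4 = 0 ∩ |GC|² = 12569/32]
6. G_y = 69/8  [line 5·x + -5·y + 25/4 = 0 ∩ |GC|² = 12569/32]
   → G = (59/8, 69/8)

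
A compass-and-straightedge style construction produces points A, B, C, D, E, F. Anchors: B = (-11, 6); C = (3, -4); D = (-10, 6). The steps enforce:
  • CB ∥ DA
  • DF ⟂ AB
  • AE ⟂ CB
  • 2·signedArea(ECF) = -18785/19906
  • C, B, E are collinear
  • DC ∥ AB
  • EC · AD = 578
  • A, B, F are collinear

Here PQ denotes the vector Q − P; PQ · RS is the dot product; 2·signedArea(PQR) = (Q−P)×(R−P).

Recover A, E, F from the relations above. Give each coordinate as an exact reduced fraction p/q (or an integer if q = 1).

A = (-24, 16)
E = (-1801/74, 1149/74)
F = (-2790/269, 1484/269)

1. A_x = -24  [DC ∥ AB ∩ CB ∥ DA]
2. A_y = 16  [DC ∥ AB ∩ CB ∥ DA]
   → A = (-24, 16)
3. E_x = -1801/74  [C, B, E are collinear ∩ AE ⟂ CB]
4. E_y = 1149/74  [C, B, E are collinear ∩ AE ⟂ CB]
   → E = (-1801/74, 1149/74)
5. F_x = -2790/269  [A, B, F are collinear ∩ DF ⟂ AB]
6. F_y = 1484/269  [A, B, F are collinear ∩ DF ⟂ AB]
   → F = (-2790/269, 1484/269)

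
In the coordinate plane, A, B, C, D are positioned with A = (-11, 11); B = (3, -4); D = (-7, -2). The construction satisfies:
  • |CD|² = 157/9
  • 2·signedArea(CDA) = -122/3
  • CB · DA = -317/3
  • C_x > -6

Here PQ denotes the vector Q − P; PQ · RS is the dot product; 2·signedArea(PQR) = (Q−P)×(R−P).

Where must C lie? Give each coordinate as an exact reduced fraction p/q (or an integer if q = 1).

1. C_x = -5  [2·signedArea(CDA) = -122/3 ∩ CB · DA = -317/3]
2. C_y = 5/3  [2·signedArea(CDA) = -122/3 ∩ CB · DA = -317/3]
   → C = (-5, 5/3)

C = (-5, 5/3)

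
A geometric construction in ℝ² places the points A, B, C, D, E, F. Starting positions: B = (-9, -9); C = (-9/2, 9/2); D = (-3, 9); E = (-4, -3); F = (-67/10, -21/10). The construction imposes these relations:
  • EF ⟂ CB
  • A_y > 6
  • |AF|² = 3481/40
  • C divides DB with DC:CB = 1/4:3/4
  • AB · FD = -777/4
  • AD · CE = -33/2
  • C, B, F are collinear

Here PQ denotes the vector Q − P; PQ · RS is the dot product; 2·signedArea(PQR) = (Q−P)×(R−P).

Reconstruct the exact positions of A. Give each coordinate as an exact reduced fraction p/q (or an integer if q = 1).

1. A_x = -15/4  [AD · CE = -33/2 ∩ AB · FD = -777/4]
2. A_y = 27/4  [AD · CE = -33/2 ∩ AB · FD = -777/4]
   → A = (-15/4, 27/4)

A = (-15/4, 27/4)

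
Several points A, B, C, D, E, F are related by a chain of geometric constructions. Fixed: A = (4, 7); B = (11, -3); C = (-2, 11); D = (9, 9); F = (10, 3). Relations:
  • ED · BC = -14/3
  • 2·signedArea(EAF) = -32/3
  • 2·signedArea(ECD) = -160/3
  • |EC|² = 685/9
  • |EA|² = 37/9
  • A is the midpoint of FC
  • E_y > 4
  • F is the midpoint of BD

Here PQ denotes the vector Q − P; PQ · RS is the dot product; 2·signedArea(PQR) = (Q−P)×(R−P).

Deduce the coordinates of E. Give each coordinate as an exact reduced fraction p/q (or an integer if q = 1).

1. E_x = 13/3  [2·signedArea(EAF) = -32/3 ∩ ED · BC = -14/3]
2. E_y = 5  [2·signedArea(EAF) = -32/3 ∩ ED · BC = -14/3]
   → E = (13/3, 5)

E = (13/3, 5)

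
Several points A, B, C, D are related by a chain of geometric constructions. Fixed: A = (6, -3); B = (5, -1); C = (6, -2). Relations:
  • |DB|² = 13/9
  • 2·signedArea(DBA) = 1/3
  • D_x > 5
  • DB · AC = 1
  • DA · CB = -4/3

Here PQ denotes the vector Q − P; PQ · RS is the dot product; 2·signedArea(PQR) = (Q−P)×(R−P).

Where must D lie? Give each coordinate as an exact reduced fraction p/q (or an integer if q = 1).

D = (17/3, -2)

1. D_x = 17/3  [DB · AC = 1 ∩ 2·signedArea(DBA) = 1/3]
2. D_y = -2  [DB · AC = 1 ∩ 2·signedArea(DBA) = 1/3]
   → D = (17/3, -2)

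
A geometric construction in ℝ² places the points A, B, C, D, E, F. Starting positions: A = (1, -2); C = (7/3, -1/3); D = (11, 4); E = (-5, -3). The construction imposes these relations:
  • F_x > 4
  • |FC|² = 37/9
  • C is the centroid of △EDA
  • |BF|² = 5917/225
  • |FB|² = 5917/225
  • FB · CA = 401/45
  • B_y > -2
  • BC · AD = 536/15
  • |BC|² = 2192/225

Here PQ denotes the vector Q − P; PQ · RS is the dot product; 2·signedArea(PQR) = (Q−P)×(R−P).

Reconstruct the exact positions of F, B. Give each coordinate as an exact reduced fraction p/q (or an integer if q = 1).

1. B_x = -3/5  [line -10·x + -6·y + -72/5 = 0 ∩ |BC|² = 2192/225]
2. B_y = -7/5  [line -10·x + -6·y + -72/5 = 0 ∩ |BC|² = 2192/225]
   → B = (-3/5, -7/5)
3. F_x = 13/3  [line 4/3·x + 5/3·y + -52/9 = 0 ∩ |FC|² = 37/9]
4. F_y = 0  [line 4/3·x + 5/3·y + -52/9 = 0 ∩ |FC|² = 37/9]
   → F = (13/3, 0)

B = (-3/5, -7/5)
F = (13/3, 0)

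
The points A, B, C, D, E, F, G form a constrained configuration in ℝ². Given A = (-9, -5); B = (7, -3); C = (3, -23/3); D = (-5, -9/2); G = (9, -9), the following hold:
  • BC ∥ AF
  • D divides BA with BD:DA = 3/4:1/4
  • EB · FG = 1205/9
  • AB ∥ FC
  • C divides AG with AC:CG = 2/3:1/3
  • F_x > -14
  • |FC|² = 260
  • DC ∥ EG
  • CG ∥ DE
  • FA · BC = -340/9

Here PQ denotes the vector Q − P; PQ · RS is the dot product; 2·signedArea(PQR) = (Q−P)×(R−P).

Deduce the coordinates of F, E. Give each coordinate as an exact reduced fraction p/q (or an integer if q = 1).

E = (1, -35/6)
F = (-13, -29/3)

1. F_x = -13  [AB ∥ FC ∩ BC ∥ AF]
2. F_y = -29/3  [AB ∥ FC ∩ BC ∥ AF]
   → F = (-13, -29/3)
3. E_x = 1  [DC ∥ EG ∩ CG ∥ DE]
4. E_y = -35/6  [DC ∥ EG ∩ CG ∥ DE]
   → E = (1, -35/6)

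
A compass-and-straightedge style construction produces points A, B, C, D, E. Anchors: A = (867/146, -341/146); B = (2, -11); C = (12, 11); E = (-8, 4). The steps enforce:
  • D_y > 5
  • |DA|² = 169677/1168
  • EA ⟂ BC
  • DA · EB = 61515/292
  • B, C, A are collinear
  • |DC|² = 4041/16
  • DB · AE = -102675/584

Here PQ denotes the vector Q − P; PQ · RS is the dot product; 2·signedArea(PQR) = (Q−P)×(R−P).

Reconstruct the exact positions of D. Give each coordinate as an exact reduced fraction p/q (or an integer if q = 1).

D = (-3, 23/4)

1. D_x = -3  [DA · EB = 61515/292 ∩ DB · AE = -102675/584]
2. D_y = 23/4  [DA · EB = 61515/292 ∩ DB · AE = -102675/584]
   → D = (-3, 23/4)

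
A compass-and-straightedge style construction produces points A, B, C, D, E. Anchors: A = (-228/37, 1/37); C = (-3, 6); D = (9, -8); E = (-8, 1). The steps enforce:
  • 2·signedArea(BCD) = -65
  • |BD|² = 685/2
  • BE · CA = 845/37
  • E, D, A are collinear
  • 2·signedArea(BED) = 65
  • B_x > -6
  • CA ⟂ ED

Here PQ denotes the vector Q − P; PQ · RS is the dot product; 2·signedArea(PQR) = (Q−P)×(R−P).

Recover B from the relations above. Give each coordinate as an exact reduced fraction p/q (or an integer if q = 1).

B = (-11/2, 7/2)

1. B_x = -11/2  [2·signedArea(BCD) = -65 ∩ 2·signedArea(BED) = 65]
2. B_y = 7/2  [2·signedArea(BCD) = -65 ∩ 2·signedArea(BED) = 65]
   → B = (-11/2, 7/2)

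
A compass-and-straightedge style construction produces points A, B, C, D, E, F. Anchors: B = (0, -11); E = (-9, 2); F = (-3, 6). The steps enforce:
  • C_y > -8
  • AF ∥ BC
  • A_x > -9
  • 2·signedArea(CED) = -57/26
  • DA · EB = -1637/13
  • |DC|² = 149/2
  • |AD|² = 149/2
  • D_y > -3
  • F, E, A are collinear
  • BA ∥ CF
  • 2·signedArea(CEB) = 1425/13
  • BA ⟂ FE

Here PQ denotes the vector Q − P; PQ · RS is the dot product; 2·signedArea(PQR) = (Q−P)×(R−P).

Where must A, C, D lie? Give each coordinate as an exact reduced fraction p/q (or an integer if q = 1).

A = (-114/13, 28/13)
C = (75/13, -93/13)
D = (-3/2, -5/2)

1. A_x = -114/13  [F, E, A are collinear ∩ BA ⟂ FE]
2. A_y = 28/13  [F, E, A are collinear ∩ BA ⟂ FE]
   → A = (-114/13, 28/13)
3. C_x = 75/13  [BA ∥ CF ∩ AF ∥ BC]
4. C_y = -93/13  [BA ∥ CF ∩ AF ∥ BC]
   → C = (75/13, -93/13)
5. D_x = -3/2  [DA · EB = -1637/13 ∩ 2·signedArea(CED) = -57/26]
6. D_y = -5/2  [DA · EB = -1637/13 ∩ 2·signedArea(CED) = -57/26]
   → D = (-3/2, -5/2)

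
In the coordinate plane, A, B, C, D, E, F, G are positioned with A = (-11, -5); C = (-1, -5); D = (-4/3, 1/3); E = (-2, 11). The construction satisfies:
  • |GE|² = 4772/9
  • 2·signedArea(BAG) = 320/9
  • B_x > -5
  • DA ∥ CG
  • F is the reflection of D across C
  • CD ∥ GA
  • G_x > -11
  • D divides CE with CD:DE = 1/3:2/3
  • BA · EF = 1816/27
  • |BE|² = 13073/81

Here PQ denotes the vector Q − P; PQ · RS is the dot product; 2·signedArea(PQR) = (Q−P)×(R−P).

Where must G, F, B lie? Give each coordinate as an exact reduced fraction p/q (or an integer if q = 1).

1. G_x = -32/3  [CD ∥ GA ∩ DA ∥ CG]
2. G_y = -31/3  [CD ∥ GA ∩ DA ∥ CG]
   → G = (-32/3, -31/3)
3. F_x = -2/3  [F is the reflection of D across C]
4. F_y = -31/3  [F is the reflection of D across C]
   → F = (-2/3, -31/3)
5. B_x = -41/9  [BA · EF = 1816/27 ∩ 2·signedArea(BAG) = 320/9]
6. B_y = -13/9  [BA · EF = 1816/27 ∩ 2·signedArea(BAG) = 320/9]
   → B = (-41/9, -13/9)

B = (-41/9, -13/9)
F = (-2/3, -31/3)
G = (-32/3, -31/3)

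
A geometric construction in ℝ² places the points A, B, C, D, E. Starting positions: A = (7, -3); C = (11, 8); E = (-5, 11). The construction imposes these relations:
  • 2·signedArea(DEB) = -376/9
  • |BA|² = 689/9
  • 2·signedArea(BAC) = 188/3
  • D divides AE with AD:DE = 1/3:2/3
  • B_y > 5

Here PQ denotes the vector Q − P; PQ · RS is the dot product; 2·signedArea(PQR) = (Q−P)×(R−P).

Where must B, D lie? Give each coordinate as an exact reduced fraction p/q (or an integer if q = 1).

B = (13/3, 16/3)
D = (3, 5/3)

1. B_x = 13/3  [line -11·x + 4·y + 79/3 = 0 ∩ |BA|² = 689/9]
2. B_y = 16/3  [line -11·x + 4·y + 79/3 = 0 ∩ |BA|² = 689/9]
   → B = (13/3, 16/3)
3. D_x = 3  [D divides AE with AD:DE = 1/3:2/3]
4. D_y = 5/3  [D divides AE with AD:DE = 1/3:2/3]
   → D = (3, 5/3)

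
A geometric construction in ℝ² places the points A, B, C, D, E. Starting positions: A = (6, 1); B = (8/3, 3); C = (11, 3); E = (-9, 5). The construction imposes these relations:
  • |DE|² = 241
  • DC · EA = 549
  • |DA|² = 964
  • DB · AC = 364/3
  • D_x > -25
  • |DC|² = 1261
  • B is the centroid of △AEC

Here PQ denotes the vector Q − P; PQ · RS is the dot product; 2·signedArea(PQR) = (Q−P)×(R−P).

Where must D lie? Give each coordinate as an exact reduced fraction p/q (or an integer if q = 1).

1. D_x = -24  [DB · AC = 364/3 ∩ DC · EA = 549]
2. D_y = 9  [DB · AC = 364/3 ∩ DC · EA = 549]
   → D = (-24, 9)

D = (-24, 9)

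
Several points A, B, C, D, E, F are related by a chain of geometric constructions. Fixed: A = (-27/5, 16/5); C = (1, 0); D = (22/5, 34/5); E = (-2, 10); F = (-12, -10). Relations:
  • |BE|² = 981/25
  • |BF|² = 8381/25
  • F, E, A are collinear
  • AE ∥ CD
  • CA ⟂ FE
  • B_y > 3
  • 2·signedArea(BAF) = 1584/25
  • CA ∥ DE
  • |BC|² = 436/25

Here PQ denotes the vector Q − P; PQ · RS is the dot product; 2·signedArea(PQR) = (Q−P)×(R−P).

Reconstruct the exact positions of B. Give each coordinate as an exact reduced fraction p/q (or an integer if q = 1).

B = (-1/5, 4)

1. B_x = -1/5  [line 66/5·x + -33/5·y + 726/25 = 0 ∩ |BF|² = 8381/25]
2. B_y = 4  [line 66/5·x + -33/5·y + 726/25 = 0 ∩ |BF|² = 8381/25]
   → B = (-1/5, 4)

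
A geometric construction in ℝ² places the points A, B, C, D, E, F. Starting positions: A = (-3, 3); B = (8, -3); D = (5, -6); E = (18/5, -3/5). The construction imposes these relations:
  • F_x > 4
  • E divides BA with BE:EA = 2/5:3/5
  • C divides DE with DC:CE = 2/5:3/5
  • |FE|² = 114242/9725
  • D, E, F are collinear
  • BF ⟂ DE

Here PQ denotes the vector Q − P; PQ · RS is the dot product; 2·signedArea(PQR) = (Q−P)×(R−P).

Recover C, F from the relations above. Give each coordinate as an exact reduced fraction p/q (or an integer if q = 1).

1. C_x = 111/25  [C divides DE with DC:CE = 2/5:3/5]
2. C_y = -96/25  [C divides DE with DC:CE = 2/5:3/5]
   → C = (111/25, -96/25)
3. F_x = 1735/389  [D, E, F are collinear ∩ BF ⟂ DE]
4. F_y = -1524/389  [D, E, F are collinear ∩ BF ⟂ DE]
   → F = (1735/389, -1524/389)

C = (111/25, -96/25)
F = (1735/389, -1524/389)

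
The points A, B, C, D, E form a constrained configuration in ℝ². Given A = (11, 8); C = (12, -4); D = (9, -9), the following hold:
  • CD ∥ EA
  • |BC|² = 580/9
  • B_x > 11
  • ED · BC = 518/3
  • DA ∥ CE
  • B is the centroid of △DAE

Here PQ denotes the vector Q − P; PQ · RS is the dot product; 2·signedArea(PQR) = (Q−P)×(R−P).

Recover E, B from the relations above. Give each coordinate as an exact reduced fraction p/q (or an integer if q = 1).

1. E_x = 14  [CD ∥ EA ∩ DA ∥ CE]
2. E_y = 13  [CD ∥ EA ∩ DA ∥ CE]
   → E = (14, 13)
3. B_x = 34/3  [B is the centroid of △DAE]
4. B_y = 4  [B is the centroid of △DAE]
   → B = (34/3, 4)

B = (34/3, 4)
E = (14, 13)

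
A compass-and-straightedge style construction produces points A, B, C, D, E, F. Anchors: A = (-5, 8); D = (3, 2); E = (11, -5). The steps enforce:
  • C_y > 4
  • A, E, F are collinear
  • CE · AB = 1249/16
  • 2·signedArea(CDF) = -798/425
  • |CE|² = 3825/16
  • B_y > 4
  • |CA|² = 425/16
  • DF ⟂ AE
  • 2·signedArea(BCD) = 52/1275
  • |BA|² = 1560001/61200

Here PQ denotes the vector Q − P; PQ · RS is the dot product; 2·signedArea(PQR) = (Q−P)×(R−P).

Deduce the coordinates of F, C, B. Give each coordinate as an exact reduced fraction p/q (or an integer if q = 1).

1. F_x = 1171/425  [A, E, F are collinear ∩ DF ⟂ AE]
2. F_y = 722/425  [A, E, F are collinear ∩ DF ⟂ AE]
   → F = (1171/425, 722/425)
3. C_x = -1  [line 128/425·x + -104/425·y + 622/425 = 0 ∩ |CA|² = 425/16]
4. C_y = 19/4  [line 128/425·x + -104/425·y + 622/425 = 0 ∩ |CA|² = 425/16]
   → C = (-1, 19/4)
5. B_x = -1379/1275  [2·signedArea(BCD) = 52/1275 ∩ CE · AB = 1249/16]
6. B_y = 24563/5100  [2·signedArea(BCD) = 52/1275 ∩ CE · AB = 1249/16]
   → B = (-1379/1275, 24563/5100)

B = (-1379/1275, 24563/5100)
C = (-1, 19/4)
F = (1171/425, 722/425)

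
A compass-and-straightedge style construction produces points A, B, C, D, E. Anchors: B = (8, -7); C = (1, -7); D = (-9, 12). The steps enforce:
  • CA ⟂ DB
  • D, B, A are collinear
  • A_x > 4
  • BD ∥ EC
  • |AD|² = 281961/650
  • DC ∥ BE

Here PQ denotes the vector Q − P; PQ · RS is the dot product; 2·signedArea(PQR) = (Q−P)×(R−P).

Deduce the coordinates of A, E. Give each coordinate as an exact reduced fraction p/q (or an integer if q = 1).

A = (3177/650, -2289/650)
E = (18, -26)

1. A_x = 3177/650  [D, B, A are collinear ∩ CA ⟂ DB]
2. A_y = -2289/650  [D, B, A are collinear ∩ CA ⟂ DB]
   → A = (3177/650, -2289/650)
3. E_x = 18  [BD ∥ EC ∩ DC ∥ BE]
4. E_y = -26  [BD ∥ EC ∩ DC ∥ BE]
   → E = (18, -26)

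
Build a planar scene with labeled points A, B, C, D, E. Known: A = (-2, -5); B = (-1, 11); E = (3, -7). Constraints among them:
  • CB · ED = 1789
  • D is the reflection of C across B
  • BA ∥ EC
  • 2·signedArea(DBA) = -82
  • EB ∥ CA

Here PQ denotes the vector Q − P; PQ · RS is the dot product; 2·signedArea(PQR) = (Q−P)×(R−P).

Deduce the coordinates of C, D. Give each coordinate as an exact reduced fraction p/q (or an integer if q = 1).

C = (2, -23)
D = (-4, 45)

1. C_x = 2  [EB ∥ CA ∩ BA ∥ EC]
2. C_y = -23  [EB ∥ CA ∩ BA ∥ EC]
   → C = (2, -23)
3. D_x = -4  [D is the reflection of C across B]
4. D_y = 45  [D is the reflection of C across B]
   → D = (-4, 45)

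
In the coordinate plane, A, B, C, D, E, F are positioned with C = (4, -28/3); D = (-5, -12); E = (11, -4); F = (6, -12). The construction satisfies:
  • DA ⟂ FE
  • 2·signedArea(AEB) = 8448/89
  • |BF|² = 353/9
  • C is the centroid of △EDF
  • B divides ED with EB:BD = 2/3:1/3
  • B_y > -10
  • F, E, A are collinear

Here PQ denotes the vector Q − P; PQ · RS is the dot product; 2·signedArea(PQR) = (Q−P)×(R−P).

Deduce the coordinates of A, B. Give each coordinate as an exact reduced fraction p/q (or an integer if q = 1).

1. A_x = 259/89  [F, E, A are collinear ∩ DA ⟂ FE]
2. A_y = -1508/89  [F, E, A are collinear ∩ DA ⟂ FE]
   → A = (259/89, -1508/89)
3. B_x = 1/3  [B divides ED with EB:BD = 2/3:1/3]
4. B_y = -28/3  [B divides ED with EB:BD = 2/3:1/3]
   → B = (1/3, -28/3)

A = (259/89, -1508/89)
B = (1/3, -28/3)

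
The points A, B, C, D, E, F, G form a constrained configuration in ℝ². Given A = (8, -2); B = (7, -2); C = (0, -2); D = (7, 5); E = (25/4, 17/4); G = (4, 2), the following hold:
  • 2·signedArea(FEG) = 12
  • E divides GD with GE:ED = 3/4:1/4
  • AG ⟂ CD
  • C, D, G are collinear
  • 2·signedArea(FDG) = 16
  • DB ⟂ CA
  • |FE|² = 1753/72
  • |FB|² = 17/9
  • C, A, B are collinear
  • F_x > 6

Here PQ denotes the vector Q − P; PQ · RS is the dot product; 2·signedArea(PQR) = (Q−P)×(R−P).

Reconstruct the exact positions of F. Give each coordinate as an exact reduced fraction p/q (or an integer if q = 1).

1. F_x = 20/3  [line 3·x + -3·y + -22 = 0 ∩ |FB|² = 17/9]
2. F_y = -2/3  [line 3·x + -3·y + -22 = 0 ∩ |FB|² = 17/9]
   → F = (20/3, -2/3)

F = (20/3, -2/3)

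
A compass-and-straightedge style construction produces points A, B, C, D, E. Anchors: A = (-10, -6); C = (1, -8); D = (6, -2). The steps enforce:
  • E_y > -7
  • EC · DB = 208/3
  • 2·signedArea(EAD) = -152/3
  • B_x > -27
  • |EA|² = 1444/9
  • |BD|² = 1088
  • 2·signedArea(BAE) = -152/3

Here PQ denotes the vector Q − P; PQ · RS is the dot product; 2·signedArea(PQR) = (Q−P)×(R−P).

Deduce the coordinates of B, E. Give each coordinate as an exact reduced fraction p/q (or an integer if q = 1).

1. E_x = 8/3  [line -4·x + 16·y + 320/3 = 0 ∩ |EA|² = 1444/9]
2. E_y = -6  [line -4·x + 16·y + 320/3 = 0 ∩ |EA|² = 1444/9]
   → E = (8/3, -6)
3. B_x = -26  [2·signedArea(BAE) = -152/3 ∩ EC · DB = 208/3]
4. B_y = -10  [2·signedArea(BAE) = -152/3 ∩ EC · DB = 208/3]
   → B = (-26, -10)

B = (-26, -10)
E = (8/3, -6)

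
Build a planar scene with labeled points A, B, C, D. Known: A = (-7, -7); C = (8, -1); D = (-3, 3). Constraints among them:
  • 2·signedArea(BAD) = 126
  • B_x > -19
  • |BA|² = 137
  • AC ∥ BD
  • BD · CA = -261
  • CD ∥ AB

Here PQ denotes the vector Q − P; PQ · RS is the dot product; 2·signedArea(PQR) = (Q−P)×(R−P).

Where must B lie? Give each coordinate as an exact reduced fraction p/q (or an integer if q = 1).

1. B_x = -18  [AC ∥ BD ∩ CD ∥ AB]
2. B_y = -3  [AC ∥ BD ∩ CD ∥ AB]
   → B = (-18, -3)

B = (-18, -3)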